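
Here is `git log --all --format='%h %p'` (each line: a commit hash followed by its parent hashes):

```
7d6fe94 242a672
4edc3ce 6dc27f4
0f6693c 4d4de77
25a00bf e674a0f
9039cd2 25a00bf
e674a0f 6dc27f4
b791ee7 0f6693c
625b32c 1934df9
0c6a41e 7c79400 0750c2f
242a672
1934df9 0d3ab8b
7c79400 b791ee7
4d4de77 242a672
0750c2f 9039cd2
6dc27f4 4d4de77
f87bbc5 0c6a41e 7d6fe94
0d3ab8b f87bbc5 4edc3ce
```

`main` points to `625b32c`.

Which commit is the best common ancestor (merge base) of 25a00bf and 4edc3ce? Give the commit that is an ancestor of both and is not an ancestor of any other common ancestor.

Ancestors of 25a00bf: {242a672, 25a00bf, 4d4de77, 6dc27f4, e674a0f}.
Ancestors of 4edc3ce: {242a672, 4d4de77, 4edc3ce, 6dc27f4}.
Common ancestors: {242a672, 4d4de77, 6dc27f4}.
Among these, 6dc27f4 is not an ancestor of any other common ancestor — it is the merge base.

6dc27f4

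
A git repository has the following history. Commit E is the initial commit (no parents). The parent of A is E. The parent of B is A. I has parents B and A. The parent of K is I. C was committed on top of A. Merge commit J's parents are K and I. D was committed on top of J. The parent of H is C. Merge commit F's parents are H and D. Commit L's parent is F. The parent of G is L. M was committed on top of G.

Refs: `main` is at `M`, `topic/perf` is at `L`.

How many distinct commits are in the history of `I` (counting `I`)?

4

Walking parent pointers from I: reachable set = {A, B, E, I}.
That is 4 commits.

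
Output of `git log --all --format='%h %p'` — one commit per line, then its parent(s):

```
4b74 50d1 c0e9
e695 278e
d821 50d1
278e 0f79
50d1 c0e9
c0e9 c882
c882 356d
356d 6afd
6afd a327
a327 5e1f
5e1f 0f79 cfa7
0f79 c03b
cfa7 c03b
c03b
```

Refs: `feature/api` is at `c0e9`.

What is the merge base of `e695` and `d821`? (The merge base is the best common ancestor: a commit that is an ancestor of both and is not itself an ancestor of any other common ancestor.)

0f79

Ancestors of e695: {0f79, 278e, c03b, e695}.
Ancestors of d821: {0f79, 356d, 50d1, 5e1f, 6afd, a327, c03b, c0e9, c882, cfa7, d821}.
Common ancestors: {0f79, c03b}.
Among these, 0f79 is not an ancestor of any other common ancestor — it is the merge base.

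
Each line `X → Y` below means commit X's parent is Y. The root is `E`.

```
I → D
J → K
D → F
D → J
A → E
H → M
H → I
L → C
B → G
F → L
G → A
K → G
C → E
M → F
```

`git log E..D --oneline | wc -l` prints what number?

Reachable from D: {A, C, D, E, F, G, J, K, L}.
Reachable from E: {E}.
In D's history but not E's: {A, C, D, F, G, J, K, L} — 8 commits.

8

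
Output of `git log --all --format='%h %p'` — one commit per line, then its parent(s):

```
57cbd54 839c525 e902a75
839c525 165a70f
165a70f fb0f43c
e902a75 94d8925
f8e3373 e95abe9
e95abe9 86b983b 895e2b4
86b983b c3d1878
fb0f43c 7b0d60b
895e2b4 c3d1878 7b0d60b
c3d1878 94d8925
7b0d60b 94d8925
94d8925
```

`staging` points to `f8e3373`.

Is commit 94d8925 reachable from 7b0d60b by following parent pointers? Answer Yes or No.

Yes

Ancestors of 7b0d60b (commits reachable by following parents): {7b0d60b, 94d8925}.
94d8925 is in that set, so it is an ancestor of 7b0d60b.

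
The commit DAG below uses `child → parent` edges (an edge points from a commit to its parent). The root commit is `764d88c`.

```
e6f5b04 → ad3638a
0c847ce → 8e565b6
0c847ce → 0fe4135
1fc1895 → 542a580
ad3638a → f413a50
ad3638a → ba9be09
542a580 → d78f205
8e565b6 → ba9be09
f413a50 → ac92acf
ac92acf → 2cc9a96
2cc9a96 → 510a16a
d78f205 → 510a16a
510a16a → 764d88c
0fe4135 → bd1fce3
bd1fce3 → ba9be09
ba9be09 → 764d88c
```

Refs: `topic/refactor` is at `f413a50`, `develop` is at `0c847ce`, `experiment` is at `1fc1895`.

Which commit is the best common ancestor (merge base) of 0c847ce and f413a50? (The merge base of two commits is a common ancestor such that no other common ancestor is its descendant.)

Ancestors of 0c847ce: {0c847ce, 0fe4135, 764d88c, 8e565b6, ba9be09, bd1fce3}.
Ancestors of f413a50: {2cc9a96, 510a16a, 764d88c, ac92acf, f413a50}.
Common ancestors: {764d88c}.
The only common ancestor is 764d88c, so it is the merge base.

764d88c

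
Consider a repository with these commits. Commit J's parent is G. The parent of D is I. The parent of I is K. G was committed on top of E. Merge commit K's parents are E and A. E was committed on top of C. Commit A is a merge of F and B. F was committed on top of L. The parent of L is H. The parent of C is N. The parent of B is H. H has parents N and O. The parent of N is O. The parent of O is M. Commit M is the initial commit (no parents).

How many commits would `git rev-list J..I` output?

7

Reachable from I: {A, B, C, E, F, H, I, K, L, M, N, O}.
Reachable from J: {C, E, G, J, M, N, O}.
In I's history but not J's: {A, B, F, H, I, K, L} — 7 commits.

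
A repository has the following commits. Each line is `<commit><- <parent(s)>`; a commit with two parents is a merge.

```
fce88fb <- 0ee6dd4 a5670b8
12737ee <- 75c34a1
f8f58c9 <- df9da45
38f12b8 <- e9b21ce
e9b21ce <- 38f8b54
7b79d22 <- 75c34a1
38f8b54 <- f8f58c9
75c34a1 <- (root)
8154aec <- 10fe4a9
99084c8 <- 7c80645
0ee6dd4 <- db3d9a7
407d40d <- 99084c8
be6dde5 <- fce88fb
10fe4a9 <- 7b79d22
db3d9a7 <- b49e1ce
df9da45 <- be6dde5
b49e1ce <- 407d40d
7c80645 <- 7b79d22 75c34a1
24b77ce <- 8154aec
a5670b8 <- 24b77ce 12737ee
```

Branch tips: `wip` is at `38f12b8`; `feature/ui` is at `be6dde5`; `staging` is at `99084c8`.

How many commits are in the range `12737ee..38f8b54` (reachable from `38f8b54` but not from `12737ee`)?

Reachable from 38f8b54: {0ee6dd4, 10fe4a9, 12737ee, 24b77ce, 38f8b54, 407d40d, 75c34a1, 7b79d22, 7c80645, 8154aec, 99084c8, a5670b8, b49e1ce, be6dde5, db3d9a7, df9da45, f8f58c9, fce88fb}.
Reachable from 12737ee: {12737ee, 75c34a1}.
In 38f8b54's history but not 12737ee's: {0ee6dd4, 10fe4a9, 24b77ce, 38f8b54, 407d40d, 7b79d22, 7c80645, 8154aec, 99084c8, a5670b8, b49e1ce, be6dde5, db3d9a7, df9da45, f8f58c9, fce88fb} — 16 commits.

16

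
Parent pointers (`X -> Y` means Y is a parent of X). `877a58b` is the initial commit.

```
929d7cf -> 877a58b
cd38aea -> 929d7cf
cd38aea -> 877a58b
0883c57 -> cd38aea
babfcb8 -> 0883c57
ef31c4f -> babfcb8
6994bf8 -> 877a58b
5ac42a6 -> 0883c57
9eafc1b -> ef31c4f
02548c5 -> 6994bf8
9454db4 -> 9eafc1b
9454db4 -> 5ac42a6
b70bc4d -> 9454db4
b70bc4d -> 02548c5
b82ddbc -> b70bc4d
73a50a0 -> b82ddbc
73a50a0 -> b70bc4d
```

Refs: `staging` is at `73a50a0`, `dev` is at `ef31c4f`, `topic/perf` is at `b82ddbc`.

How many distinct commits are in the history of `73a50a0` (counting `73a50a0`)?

14

Walking parent pointers from 73a50a0: reachable set = {02548c5, 0883c57, 5ac42a6, 6994bf8, 73a50a0, 877a58b, 929d7cf, 9454db4, 9eafc1b, b70bc4d, b82ddbc, babfcb8, cd38aea, ef31c4f}.
That is 14 commits.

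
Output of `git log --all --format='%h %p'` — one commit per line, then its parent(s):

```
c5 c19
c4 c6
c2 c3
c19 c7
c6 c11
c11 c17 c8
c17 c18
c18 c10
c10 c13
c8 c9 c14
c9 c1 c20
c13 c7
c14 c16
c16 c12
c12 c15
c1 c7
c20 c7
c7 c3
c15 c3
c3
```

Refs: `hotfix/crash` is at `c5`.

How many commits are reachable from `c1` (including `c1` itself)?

3

Walking parent pointers from c1: reachable set = {c1, c3, c7}.
That is 3 commits.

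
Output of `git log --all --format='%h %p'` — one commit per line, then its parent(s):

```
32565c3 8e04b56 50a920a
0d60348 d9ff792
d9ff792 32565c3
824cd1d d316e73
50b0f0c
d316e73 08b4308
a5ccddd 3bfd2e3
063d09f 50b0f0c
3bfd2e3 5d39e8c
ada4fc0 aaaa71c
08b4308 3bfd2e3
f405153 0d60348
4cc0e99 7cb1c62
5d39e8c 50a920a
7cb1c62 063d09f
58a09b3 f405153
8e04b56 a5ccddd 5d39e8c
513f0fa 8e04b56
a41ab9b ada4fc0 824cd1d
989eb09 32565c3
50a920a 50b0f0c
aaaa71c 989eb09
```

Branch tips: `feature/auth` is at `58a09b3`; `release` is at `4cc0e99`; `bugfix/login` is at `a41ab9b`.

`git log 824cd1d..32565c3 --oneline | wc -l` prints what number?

Reachable from 32565c3: {32565c3, 3bfd2e3, 50a920a, 50b0f0c, 5d39e8c, 8e04b56, a5ccddd}.
Reachable from 824cd1d: {08b4308, 3bfd2e3, 50a920a, 50b0f0c, 5d39e8c, 824cd1d, d316e73}.
In 32565c3's history but not 824cd1d's: {32565c3, 8e04b56, a5ccddd} — 3 commits.

3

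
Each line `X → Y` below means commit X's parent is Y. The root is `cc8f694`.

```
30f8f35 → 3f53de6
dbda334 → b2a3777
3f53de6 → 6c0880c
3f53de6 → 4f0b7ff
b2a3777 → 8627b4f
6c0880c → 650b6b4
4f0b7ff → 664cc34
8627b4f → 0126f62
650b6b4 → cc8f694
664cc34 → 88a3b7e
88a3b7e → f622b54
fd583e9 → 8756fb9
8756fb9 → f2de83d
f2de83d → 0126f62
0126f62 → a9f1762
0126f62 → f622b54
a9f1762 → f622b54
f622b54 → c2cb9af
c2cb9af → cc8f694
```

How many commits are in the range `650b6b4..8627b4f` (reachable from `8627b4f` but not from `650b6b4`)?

5

Reachable from 8627b4f: {0126f62, 8627b4f, a9f1762, c2cb9af, cc8f694, f622b54}.
Reachable from 650b6b4: {650b6b4, cc8f694}.
In 8627b4f's history but not 650b6b4's: {0126f62, 8627b4f, a9f1762, c2cb9af, f622b54} — 5 commits.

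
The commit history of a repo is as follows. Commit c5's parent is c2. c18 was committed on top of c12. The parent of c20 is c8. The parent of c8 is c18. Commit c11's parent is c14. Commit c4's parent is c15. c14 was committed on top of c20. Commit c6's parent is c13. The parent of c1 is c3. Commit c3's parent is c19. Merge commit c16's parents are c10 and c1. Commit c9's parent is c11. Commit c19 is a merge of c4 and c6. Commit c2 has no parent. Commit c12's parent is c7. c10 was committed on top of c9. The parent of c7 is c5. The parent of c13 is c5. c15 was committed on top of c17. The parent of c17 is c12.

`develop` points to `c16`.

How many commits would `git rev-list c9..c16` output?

10

Reachable from c16: {c1, c10, c11, c12, c13, c14, c15, c16, c17, c18, c19, c2, c20, c3, c4, c5, c6, c7, c8, c9}.
Reachable from c9: {c11, c12, c14, c18, c2, c20, c5, c7, c8, c9}.
In c16's history but not c9's: {c1, c10, c13, c15, c16, c17, c19, c3, c4, c6} — 10 commits.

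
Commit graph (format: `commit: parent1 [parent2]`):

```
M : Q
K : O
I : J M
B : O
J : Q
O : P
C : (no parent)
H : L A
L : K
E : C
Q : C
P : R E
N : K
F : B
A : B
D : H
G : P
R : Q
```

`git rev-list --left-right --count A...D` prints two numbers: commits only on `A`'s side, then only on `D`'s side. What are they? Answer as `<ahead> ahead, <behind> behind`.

Reachable from A: {A, B, C, E, O, P, Q, R}.
Reachable from D: {A, B, C, D, E, H, K, L, O, P, Q, R}.
Only in A's history (ahead): {} — 0.
Only in D's history (behind): {D, H, K, L} — 4.

0 ahead, 4 behind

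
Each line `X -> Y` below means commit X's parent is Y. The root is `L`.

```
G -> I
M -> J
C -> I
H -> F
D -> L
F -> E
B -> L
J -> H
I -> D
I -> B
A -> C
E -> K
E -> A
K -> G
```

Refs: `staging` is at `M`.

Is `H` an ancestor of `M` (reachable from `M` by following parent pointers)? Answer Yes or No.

Ancestors of M (commits reachable by following parents): {A, B, C, D, E, F, G, H, I, J, K, L, M}.
H is in that set, so it is an ancestor of M.

Yes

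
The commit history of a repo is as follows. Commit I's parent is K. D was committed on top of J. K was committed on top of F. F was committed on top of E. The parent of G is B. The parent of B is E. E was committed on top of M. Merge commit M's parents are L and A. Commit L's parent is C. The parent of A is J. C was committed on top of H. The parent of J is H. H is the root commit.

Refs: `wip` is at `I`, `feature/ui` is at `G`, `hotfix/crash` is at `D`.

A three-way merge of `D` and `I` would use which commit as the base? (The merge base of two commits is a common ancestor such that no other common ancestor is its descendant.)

Ancestors of D: {D, H, J}.
Ancestors of I: {A, C, E, F, H, I, J, K, L, M}.
Common ancestors: {H, J}.
Among these, J is not an ancestor of any other common ancestor — it is the merge base.

J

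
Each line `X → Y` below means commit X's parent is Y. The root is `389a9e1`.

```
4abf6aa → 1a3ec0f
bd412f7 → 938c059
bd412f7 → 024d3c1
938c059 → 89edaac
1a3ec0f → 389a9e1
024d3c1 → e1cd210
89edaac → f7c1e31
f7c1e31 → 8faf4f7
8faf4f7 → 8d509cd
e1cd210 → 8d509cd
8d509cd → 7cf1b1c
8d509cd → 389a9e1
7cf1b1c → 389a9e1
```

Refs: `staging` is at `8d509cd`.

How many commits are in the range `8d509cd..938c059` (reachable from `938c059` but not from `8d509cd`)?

4

Reachable from 938c059: {389a9e1, 7cf1b1c, 89edaac, 8d509cd, 8faf4f7, 938c059, f7c1e31}.
Reachable from 8d509cd: {389a9e1, 7cf1b1c, 8d509cd}.
In 938c059's history but not 8d509cd's: {89edaac, 8faf4f7, 938c059, f7c1e31} — 4 commits.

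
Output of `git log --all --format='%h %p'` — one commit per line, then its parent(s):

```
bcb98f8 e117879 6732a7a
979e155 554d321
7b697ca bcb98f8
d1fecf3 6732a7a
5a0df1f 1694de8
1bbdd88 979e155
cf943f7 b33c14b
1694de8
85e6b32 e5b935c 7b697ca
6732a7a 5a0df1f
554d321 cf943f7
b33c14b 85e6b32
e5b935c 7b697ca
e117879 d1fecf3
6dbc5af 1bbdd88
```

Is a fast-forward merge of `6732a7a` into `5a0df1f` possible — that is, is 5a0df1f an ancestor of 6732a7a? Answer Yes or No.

Yes

A fast-forward from 5a0df1f to 6732a7a is possible iff 5a0df1f is an ancestor of 6732a7a.
Ancestors of 6732a7a: {1694de8, 5a0df1f, 6732a7a}.
5a0df1f is among them, so fast-forward is possible.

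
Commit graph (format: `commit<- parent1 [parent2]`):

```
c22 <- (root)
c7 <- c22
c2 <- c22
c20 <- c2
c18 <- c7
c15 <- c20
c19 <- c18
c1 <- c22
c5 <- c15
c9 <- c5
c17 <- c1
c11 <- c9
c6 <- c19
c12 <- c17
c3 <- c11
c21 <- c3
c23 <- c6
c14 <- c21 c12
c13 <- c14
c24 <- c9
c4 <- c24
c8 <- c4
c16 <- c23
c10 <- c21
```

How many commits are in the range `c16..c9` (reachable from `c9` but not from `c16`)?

Reachable from c9: {c15, c2, c20, c22, c5, c9}.
Reachable from c16: {c16, c18, c19, c22, c23, c6, c7}.
In c9's history but not c16's: {c15, c2, c20, c5, c9} — 5 commits.

5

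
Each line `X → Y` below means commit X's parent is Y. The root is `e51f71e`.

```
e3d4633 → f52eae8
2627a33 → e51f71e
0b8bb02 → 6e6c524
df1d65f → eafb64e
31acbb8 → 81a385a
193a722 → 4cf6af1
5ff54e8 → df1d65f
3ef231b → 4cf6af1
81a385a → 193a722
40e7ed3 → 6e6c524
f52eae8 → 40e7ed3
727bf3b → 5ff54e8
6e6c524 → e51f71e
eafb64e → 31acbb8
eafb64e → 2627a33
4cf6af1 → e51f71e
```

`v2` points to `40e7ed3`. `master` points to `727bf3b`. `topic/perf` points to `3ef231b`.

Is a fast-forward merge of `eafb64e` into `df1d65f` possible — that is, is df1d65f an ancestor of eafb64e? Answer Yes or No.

No

A fast-forward from df1d65f to eafb64e is possible iff df1d65f is an ancestor of eafb64e.
Ancestors of eafb64e: {193a722, 2627a33, 31acbb8, 4cf6af1, 81a385a, e51f71e, eafb64e}.
df1d65f is not among them, so fast-forward is not possible.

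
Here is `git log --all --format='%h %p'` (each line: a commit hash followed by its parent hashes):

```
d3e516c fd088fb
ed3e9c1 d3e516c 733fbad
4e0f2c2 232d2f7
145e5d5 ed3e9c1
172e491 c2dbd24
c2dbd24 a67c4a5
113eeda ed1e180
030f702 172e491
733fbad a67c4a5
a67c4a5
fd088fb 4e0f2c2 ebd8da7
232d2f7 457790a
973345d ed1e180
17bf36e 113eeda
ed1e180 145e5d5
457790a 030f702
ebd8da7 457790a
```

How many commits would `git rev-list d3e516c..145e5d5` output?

Reachable from 145e5d5: {030f702, 145e5d5, 172e491, 232d2f7, 457790a, 4e0f2c2, 733fbad, a67c4a5, c2dbd24, d3e516c, ebd8da7, ed3e9c1, fd088fb}.
Reachable from d3e516c: {030f702, 172e491, 232d2f7, 457790a, 4e0f2c2, a67c4a5, c2dbd24, d3e516c, ebd8da7, fd088fb}.
In 145e5d5's history but not d3e516c's: {145e5d5, 733fbad, ed3e9c1} — 3 commits.

3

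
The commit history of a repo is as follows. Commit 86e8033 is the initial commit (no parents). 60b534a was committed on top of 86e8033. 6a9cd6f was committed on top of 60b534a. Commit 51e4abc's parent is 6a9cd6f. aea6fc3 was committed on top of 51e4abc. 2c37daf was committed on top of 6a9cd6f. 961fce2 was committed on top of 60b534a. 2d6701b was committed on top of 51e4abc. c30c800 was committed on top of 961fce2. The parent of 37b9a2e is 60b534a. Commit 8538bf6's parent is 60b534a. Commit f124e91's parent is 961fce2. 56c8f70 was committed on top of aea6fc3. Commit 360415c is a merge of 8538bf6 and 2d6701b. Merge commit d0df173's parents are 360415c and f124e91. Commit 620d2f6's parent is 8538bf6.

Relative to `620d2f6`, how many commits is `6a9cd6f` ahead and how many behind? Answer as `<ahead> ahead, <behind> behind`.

1 ahead, 2 behind

Reachable from 6a9cd6f: {60b534a, 6a9cd6f, 86e8033}.
Reachable from 620d2f6: {60b534a, 620d2f6, 8538bf6, 86e8033}.
Only in 6a9cd6f's history (ahead): {6a9cd6f} — 1.
Only in 620d2f6's history (behind): {620d2f6, 8538bf6} — 2.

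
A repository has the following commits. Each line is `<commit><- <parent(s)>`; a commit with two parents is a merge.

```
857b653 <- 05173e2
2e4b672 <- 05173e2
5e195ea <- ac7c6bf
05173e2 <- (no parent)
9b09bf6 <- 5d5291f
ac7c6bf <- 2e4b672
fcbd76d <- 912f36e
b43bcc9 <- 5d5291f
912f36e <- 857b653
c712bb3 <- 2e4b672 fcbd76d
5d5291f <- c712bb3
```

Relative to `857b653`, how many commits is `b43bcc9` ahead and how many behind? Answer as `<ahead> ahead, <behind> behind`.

6 ahead, 0 behind

Reachable from b43bcc9: {05173e2, 2e4b672, 5d5291f, 857b653, 912f36e, b43bcc9, c712bb3, fcbd76d}.
Reachable from 857b653: {05173e2, 857b653}.
Only in b43bcc9's history (ahead): {2e4b672, 5d5291f, 912f36e, b43bcc9, c712bb3, fcbd76d} — 6.
Only in 857b653's history (behind): {} — 0.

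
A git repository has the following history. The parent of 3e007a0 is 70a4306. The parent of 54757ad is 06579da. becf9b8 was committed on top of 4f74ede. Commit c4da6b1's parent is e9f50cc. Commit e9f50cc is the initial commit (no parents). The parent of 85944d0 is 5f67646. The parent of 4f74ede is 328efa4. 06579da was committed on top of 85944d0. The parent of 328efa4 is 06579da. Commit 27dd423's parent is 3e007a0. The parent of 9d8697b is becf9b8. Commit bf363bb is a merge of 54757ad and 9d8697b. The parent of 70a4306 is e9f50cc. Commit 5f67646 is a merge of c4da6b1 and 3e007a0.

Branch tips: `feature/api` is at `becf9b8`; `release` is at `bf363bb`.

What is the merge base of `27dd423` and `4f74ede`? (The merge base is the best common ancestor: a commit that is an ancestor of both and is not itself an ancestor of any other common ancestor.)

Ancestors of 27dd423: {27dd423, 3e007a0, 70a4306, e9f50cc}.
Ancestors of 4f74ede: {06579da, 328efa4, 3e007a0, 4f74ede, 5f67646, 70a4306, 85944d0, c4da6b1, e9f50cc}.
Common ancestors: {3e007a0, 70a4306, e9f50cc}.
Among these, 3e007a0 is not an ancestor of any other common ancestor — it is the merge base.

3e007a0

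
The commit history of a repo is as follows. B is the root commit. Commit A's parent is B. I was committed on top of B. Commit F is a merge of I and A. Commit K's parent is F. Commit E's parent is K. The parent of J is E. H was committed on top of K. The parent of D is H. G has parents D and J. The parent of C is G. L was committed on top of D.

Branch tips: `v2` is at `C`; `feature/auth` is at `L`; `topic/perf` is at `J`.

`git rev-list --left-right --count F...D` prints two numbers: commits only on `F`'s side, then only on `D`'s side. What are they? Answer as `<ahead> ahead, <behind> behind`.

0 ahead, 3 behind

Reachable from F: {A, B, F, I}.
Reachable from D: {A, B, D, F, H, I, K}.
Only in F's history (ahead): {} — 0.
Only in D's history (behind): {D, H, K} — 3.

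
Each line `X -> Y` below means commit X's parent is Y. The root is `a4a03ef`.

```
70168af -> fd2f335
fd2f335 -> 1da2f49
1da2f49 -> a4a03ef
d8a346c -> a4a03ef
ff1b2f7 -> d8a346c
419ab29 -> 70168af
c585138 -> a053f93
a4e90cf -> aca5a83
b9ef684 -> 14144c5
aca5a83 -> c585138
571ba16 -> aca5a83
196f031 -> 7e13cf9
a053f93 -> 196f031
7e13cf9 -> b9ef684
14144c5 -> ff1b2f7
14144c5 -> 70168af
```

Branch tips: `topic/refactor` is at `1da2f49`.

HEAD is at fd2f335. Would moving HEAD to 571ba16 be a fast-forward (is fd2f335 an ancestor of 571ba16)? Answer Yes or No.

A fast-forward from fd2f335 to 571ba16 is possible iff fd2f335 is an ancestor of 571ba16.
Ancestors of 571ba16: {14144c5, 196f031, 1da2f49, 571ba16, 70168af, 7e13cf9, a053f93, a4a03ef, aca5a83, b9ef684, c585138, d8a346c, fd2f335, ff1b2f7}.
fd2f335 is among them, so fast-forward is possible.

Yes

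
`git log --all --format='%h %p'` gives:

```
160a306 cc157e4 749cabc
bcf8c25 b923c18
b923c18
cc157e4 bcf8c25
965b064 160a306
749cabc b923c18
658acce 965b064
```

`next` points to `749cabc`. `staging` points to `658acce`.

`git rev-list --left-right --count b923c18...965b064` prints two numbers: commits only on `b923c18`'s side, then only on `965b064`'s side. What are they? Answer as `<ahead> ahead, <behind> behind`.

0 ahead, 5 behind

Reachable from b923c18: {b923c18}.
Reachable from 965b064: {160a306, 749cabc, 965b064, b923c18, bcf8c25, cc157e4}.
Only in b923c18's history (ahead): {} — 0.
Only in 965b064's history (behind): {160a306, 749cabc, 965b064, bcf8c25, cc157e4} — 5.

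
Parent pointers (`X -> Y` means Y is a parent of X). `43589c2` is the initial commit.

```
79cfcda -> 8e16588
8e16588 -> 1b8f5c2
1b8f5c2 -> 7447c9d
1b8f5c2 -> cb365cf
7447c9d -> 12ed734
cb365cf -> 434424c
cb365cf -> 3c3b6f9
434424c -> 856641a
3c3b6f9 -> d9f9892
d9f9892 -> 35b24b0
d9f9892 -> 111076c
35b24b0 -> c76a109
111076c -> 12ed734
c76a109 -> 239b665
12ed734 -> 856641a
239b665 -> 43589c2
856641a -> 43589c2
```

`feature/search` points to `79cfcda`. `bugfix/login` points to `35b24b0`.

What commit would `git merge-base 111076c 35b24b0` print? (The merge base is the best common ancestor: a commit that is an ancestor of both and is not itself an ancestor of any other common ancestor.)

43589c2

Ancestors of 111076c: {111076c, 12ed734, 43589c2, 856641a}.
Ancestors of 35b24b0: {239b665, 35b24b0, 43589c2, c76a109}.
Common ancestors: {43589c2}.
The only common ancestor is 43589c2, so it is the merge base.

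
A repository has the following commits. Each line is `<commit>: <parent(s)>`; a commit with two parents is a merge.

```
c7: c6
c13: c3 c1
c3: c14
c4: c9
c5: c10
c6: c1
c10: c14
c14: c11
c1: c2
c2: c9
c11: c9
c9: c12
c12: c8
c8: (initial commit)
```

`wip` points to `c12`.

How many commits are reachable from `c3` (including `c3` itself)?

Walking parent pointers from c3: reachable set = {c11, c12, c14, c3, c8, c9}.
That is 6 commits.

6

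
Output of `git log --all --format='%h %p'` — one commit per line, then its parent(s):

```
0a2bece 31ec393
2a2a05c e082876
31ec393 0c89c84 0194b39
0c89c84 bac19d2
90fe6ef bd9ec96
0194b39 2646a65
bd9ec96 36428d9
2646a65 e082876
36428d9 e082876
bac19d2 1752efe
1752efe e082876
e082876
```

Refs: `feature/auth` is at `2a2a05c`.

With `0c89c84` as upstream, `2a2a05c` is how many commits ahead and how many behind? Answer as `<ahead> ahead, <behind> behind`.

Reachable from 2a2a05c: {2a2a05c, e082876}.
Reachable from 0c89c84: {0c89c84, 1752efe, bac19d2, e082876}.
Only in 2a2a05c's history (ahead): {2a2a05c} — 1.
Only in 0c89c84's history (behind): {0c89c84, 1752efe, bac19d2} — 3.

1 ahead, 3 behind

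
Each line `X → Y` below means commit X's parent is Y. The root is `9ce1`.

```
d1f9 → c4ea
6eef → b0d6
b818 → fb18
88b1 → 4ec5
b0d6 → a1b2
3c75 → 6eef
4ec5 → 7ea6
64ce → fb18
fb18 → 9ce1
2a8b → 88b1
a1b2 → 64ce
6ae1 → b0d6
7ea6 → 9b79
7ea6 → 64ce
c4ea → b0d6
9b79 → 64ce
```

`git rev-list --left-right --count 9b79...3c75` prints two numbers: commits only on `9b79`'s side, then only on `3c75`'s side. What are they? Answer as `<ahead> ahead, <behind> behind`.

1 ahead, 4 behind

Reachable from 9b79: {64ce, 9b79, 9ce1, fb18}.
Reachable from 3c75: {3c75, 64ce, 6eef, 9ce1, a1b2, b0d6, fb18}.
Only in 9b79's history (ahead): {9b79} — 1.
Only in 3c75's history (behind): {3c75, 6eef, a1b2, b0d6} — 4.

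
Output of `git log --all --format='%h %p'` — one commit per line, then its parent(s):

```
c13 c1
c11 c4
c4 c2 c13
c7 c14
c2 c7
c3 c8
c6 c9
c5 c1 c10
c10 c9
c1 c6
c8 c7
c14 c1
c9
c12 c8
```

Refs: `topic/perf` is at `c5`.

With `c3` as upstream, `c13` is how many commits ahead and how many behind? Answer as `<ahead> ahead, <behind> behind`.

1 ahead, 4 behind

Reachable from c13: {c1, c13, c6, c9}.
Reachable from c3: {c1, c14, c3, c6, c7, c8, c9}.
Only in c13's history (ahead): {c13} — 1.
Only in c3's history (behind): {c14, c3, c7, c8} — 4.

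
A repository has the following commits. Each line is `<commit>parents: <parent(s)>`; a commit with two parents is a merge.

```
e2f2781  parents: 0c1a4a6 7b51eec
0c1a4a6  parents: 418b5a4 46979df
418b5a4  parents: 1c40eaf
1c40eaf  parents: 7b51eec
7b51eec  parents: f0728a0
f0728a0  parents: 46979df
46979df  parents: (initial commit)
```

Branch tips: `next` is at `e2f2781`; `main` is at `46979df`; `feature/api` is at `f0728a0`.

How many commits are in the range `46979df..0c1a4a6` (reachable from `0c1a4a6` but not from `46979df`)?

5

Reachable from 0c1a4a6: {0c1a4a6, 1c40eaf, 418b5a4, 46979df, 7b51eec, f0728a0}.
Reachable from 46979df: {46979df}.
In 0c1a4a6's history but not 46979df's: {0c1a4a6, 1c40eaf, 418b5a4, 7b51eec, f0728a0} — 5 commits.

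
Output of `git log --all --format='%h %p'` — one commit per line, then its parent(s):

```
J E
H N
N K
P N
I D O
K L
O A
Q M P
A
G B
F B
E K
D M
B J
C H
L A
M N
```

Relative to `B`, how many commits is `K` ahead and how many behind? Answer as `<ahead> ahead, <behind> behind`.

Reachable from K: {A, K, L}.
Reachable from B: {A, B, E, J, K, L}.
Only in K's history (ahead): {} — 0.
Only in B's history (behind): {B, E, J} — 3.

0 ahead, 3 behind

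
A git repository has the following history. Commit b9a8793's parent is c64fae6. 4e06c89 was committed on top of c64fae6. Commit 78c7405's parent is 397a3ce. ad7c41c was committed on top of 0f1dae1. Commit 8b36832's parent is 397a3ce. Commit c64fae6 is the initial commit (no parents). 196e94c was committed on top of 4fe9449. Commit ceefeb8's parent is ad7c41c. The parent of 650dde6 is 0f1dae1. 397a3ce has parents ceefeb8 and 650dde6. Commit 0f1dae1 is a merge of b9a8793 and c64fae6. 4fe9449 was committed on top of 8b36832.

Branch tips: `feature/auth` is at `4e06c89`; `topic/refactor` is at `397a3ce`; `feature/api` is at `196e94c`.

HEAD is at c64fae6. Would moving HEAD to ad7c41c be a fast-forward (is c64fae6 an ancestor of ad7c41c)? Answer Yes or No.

A fast-forward from c64fae6 to ad7c41c is possible iff c64fae6 is an ancestor of ad7c41c.
Ancestors of ad7c41c: {0f1dae1, ad7c41c, b9a8793, c64fae6}.
c64fae6 is among them, so fast-forward is possible.

Yes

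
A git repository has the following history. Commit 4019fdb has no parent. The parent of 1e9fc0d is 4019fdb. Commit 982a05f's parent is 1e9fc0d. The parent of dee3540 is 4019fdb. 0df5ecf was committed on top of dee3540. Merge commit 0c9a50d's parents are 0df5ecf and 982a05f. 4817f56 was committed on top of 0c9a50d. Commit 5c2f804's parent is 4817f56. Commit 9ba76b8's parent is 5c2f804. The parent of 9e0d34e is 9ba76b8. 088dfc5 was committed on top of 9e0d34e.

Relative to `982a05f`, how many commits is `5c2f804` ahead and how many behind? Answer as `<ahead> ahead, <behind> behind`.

5 ahead, 0 behind

Reachable from 5c2f804: {0c9a50d, 0df5ecf, 1e9fc0d, 4019fdb, 4817f56, 5c2f804, 982a05f, dee3540}.
Reachable from 982a05f: {1e9fc0d, 4019fdb, 982a05f}.
Only in 5c2f804's history (ahead): {0c9a50d, 0df5ecf, 4817f56, 5c2f804, dee3540} — 5.
Only in 982a05f's history (behind): {} — 0.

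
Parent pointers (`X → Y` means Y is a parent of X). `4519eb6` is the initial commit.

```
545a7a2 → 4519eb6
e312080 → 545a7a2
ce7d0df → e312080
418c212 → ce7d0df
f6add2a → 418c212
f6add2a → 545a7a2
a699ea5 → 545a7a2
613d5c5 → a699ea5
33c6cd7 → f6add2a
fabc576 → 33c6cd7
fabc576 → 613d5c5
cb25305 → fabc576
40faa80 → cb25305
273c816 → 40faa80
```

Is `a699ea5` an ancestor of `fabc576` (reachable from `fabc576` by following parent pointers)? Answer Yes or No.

Ancestors of fabc576 (commits reachable by following parents): {33c6cd7, 418c212, 4519eb6, 545a7a2, 613d5c5, a699ea5, ce7d0df, e312080, f6add2a, fabc576}.
a699ea5 is in that set, so it is an ancestor of fabc576.

Yes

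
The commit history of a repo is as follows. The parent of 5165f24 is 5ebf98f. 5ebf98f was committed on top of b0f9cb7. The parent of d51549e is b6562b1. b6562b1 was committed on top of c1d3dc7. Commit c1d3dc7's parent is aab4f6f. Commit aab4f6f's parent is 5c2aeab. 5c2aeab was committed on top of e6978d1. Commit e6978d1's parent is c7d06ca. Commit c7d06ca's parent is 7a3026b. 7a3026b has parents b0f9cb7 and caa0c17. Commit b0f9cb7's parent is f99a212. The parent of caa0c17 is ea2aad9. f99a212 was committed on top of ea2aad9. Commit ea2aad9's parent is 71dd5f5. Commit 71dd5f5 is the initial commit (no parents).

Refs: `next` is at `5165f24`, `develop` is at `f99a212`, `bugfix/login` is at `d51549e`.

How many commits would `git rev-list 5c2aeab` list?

Walking parent pointers from 5c2aeab: reachable set = {5c2aeab, 71dd5f5, 7a3026b, b0f9cb7, c7d06ca, caa0c17, e6978d1, ea2aad9, f99a212}.
That is 9 commits.

9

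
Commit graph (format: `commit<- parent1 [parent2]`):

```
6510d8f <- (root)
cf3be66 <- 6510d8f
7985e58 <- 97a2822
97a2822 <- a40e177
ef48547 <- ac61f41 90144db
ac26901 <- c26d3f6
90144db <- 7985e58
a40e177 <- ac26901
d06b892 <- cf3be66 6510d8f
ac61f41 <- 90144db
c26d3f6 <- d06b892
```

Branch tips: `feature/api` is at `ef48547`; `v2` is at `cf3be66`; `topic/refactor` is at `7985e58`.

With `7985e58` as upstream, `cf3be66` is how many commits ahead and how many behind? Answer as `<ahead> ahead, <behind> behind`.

Reachable from cf3be66: {6510d8f, cf3be66}.
Reachable from 7985e58: {6510d8f, 7985e58, 97a2822, a40e177, ac26901, c26d3f6, cf3be66, d06b892}.
Only in cf3be66's history (ahead): {} — 0.
Only in 7985e58's history (behind): {7985e58, 97a2822, a40e177, ac26901, c26d3f6, d06b892} — 6.

0 ahead, 6 behind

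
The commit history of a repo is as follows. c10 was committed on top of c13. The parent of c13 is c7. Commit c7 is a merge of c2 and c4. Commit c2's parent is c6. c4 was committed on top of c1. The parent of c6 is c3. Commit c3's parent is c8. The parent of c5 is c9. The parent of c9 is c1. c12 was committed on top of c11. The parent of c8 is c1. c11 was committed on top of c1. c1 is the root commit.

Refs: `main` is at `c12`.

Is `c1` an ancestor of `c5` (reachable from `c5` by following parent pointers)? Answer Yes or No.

Yes

Ancestors of c5 (commits reachable by following parents): {c1, c5, c9}.
c1 is in that set, so it is an ancestor of c5.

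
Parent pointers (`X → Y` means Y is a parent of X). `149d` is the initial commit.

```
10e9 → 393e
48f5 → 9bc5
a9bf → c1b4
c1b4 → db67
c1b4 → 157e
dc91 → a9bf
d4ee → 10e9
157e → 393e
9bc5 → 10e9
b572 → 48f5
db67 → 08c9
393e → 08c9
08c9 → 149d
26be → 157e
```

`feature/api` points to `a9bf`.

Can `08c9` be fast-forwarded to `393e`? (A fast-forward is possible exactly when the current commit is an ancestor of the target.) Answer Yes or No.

Yes

A fast-forward from 08c9 to 393e is possible iff 08c9 is an ancestor of 393e.
Ancestors of 393e: {08c9, 149d, 393e}.
08c9 is among them, so fast-forward is possible.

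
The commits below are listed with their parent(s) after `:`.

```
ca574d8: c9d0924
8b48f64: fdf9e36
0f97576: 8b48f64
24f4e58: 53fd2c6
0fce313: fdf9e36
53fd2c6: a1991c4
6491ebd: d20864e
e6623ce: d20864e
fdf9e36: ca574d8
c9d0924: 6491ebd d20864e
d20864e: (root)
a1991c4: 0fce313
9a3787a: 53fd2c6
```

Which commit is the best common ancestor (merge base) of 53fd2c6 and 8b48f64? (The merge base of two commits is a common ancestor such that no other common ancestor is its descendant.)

Ancestors of 53fd2c6: {0fce313, 53fd2c6, 6491ebd, a1991c4, c9d0924, ca574d8, d20864e, fdf9e36}.
Ancestors of 8b48f64: {6491ebd, 8b48f64, c9d0924, ca574d8, d20864e, fdf9e36}.
Common ancestors: {6491ebd, c9d0924, ca574d8, d20864e, fdf9e36}.
Among these, fdf9e36 is not an ancestor of any other common ancestor — it is the merge base.

fdf9e36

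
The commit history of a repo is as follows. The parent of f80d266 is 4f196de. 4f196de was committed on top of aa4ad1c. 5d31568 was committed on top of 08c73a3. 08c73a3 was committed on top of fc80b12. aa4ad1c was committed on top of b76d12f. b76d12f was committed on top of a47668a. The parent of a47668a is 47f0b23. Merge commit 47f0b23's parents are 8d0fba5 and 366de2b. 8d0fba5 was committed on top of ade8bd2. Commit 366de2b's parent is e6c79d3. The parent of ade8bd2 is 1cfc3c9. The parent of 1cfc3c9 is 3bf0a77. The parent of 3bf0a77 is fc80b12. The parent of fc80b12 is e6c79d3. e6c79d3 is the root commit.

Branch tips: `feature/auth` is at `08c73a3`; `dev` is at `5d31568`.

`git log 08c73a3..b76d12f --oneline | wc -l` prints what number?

Reachable from b76d12f: {1cfc3c9, 366de2b, 3bf0a77, 47f0b23, 8d0fba5, a47668a, ade8bd2, b76d12f, e6c79d3, fc80b12}.
Reachable from 08c73a3: {08c73a3, e6c79d3, fc80b12}.
In b76d12f's history but not 08c73a3's: {1cfc3c9, 366de2b, 3bf0a77, 47f0b23, 8d0fba5, a47668a, ade8bd2, b76d12f} — 8 commits.

8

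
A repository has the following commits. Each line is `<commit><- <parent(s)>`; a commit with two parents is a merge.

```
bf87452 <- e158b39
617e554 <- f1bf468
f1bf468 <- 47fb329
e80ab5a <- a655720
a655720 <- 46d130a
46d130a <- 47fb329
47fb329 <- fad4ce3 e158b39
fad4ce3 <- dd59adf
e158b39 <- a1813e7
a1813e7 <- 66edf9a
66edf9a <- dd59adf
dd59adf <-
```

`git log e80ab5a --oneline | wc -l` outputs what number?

Walking parent pointers from e80ab5a: reachable set = {46d130a, 47fb329, 66edf9a, a1813e7, a655720, dd59adf, e158b39, e80ab5a, fad4ce3}.
That is 9 commits.

9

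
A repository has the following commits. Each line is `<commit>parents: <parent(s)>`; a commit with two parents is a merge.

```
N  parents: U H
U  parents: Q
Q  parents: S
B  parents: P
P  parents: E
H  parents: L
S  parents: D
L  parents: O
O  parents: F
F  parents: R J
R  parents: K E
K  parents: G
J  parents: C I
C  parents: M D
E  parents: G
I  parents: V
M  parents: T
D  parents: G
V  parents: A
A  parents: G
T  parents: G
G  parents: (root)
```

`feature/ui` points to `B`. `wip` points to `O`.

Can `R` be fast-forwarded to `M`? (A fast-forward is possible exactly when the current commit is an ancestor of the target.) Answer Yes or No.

A fast-forward from R to M is possible iff R is an ancestor of M.
Ancestors of M: {G, M, T}.
R is not among them, so fast-forward is not possible.

No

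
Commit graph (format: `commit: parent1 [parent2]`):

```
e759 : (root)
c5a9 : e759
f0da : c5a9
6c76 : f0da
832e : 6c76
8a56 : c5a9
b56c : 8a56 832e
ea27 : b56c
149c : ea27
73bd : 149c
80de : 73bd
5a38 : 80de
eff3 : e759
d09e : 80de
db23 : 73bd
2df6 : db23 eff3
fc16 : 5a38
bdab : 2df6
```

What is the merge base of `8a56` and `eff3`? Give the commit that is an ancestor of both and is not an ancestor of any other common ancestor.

e759

Ancestors of 8a56: {8a56, c5a9, e759}.
Ancestors of eff3: {e759, eff3}.
Common ancestors: {e759}.
The only common ancestor is e759, so it is the merge base.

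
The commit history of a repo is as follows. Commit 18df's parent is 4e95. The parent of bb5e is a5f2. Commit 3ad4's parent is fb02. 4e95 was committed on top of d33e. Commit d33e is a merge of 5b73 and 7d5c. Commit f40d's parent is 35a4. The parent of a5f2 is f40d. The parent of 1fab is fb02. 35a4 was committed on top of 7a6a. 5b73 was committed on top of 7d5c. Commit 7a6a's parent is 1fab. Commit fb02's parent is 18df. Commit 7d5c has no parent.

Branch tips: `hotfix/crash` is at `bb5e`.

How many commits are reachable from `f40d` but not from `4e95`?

6

Reachable from f40d: {18df, 1fab, 35a4, 4e95, 5b73, 7a6a, 7d5c, d33e, f40d, fb02}.
Reachable from 4e95: {4e95, 5b73, 7d5c, d33e}.
In f40d's history but not 4e95's: {18df, 1fab, 35a4, 7a6a, f40d, fb02} — 6 commits.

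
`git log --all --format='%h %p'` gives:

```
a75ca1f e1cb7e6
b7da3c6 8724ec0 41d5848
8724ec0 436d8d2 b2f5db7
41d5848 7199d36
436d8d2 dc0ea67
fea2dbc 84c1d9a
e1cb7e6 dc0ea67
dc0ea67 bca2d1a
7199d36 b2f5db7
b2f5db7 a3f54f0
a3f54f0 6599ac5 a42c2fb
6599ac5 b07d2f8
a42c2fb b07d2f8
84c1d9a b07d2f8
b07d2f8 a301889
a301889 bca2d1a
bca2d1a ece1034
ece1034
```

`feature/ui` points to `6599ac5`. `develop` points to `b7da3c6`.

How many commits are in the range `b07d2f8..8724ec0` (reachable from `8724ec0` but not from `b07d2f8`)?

7

Reachable from 8724ec0: {436d8d2, 6599ac5, 8724ec0, a301889, a3f54f0, a42c2fb, b07d2f8, b2f5db7, bca2d1a, dc0ea67, ece1034}.
Reachable from b07d2f8: {a301889, b07d2f8, bca2d1a, ece1034}.
In 8724ec0's history but not b07d2f8's: {436d8d2, 6599ac5, 8724ec0, a3f54f0, a42c2fb, b2f5db7, dc0ea67} — 7 commits.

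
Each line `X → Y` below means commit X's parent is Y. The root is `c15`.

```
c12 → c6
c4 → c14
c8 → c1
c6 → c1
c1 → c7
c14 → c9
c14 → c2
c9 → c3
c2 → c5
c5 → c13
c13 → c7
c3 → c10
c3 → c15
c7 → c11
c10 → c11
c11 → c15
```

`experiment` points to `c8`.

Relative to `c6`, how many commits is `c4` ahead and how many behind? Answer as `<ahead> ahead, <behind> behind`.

Reachable from c4: {c10, c11, c13, c14, c15, c2, c3, c4, c5, c7, c9}.
Reachable from c6: {c1, c11, c15, c6, c7}.
Only in c4's history (ahead): {c10, c13, c14, c2, c3, c4, c5, c9} — 8.
Only in c6's history (behind): {c1, c6} — 2.

8 ahead, 2 behind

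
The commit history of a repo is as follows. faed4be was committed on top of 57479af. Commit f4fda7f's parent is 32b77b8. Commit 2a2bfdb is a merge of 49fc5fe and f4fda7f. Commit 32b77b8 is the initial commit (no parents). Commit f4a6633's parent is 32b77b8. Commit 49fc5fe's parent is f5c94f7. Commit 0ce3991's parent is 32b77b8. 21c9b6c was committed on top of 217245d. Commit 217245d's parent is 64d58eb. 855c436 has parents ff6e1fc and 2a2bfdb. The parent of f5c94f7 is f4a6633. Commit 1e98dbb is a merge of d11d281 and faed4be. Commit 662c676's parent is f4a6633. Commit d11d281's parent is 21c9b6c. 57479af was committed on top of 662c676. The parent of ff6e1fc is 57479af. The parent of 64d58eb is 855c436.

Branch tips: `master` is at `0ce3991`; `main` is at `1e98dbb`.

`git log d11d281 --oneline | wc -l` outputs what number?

14

Walking parent pointers from d11d281: reachable set = {217245d, 21c9b6c, 2a2bfdb, 32b77b8, 49fc5fe, 57479af, 64d58eb, 662c676, 855c436, d11d281, f4a6633, f4fda7f, f5c94f7, ff6e1fc}.
That is 14 commits.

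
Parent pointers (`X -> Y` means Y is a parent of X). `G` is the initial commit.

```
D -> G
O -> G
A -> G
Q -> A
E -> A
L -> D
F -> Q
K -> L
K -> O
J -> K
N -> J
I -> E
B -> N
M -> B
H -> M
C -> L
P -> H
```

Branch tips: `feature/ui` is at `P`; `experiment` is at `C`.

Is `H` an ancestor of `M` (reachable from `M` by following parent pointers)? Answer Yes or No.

Ancestors of M: {B, D, G, J, K, L, M, N, O}.
H is not in that set, so it is not an ancestor of M.

No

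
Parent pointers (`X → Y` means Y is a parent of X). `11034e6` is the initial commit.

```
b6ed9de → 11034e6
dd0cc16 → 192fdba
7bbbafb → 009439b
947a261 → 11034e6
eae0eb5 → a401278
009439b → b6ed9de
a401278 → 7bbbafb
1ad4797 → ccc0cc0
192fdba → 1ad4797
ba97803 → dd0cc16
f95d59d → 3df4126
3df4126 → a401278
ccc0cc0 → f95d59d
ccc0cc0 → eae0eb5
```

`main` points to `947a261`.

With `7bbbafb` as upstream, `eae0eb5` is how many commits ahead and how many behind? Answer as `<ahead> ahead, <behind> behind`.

2 ahead, 0 behind

Reachable from eae0eb5: {009439b, 11034e6, 7bbbafb, a401278, b6ed9de, eae0eb5}.
Reachable from 7bbbafb: {009439b, 11034e6, 7bbbafb, b6ed9de}.
Only in eae0eb5's history (ahead): {a401278, eae0eb5} — 2.
Only in 7bbbafb's history (behind): {} — 0.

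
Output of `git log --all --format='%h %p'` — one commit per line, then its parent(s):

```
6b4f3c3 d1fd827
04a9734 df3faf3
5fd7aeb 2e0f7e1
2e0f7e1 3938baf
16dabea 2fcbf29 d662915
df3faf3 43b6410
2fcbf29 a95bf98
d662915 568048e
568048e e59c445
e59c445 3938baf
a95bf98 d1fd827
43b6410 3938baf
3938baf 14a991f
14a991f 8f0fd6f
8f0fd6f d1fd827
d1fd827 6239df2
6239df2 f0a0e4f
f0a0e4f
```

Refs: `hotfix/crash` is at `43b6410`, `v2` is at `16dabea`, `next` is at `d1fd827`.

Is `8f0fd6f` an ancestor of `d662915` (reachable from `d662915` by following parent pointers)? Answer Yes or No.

Ancestors of d662915 (commits reachable by following parents): {14a991f, 3938baf, 568048e, 6239df2, 8f0fd6f, d1fd827, d662915, e59c445, f0a0e4f}.
8f0fd6f is in that set, so it is an ancestor of d662915.

Yes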